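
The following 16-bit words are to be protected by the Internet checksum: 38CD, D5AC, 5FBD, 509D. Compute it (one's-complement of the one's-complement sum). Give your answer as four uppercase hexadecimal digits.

412B

One's-complement addition (fold any carry out of bit 15 back into bit 0):
  0x38CD + 0xD5AC = 0x10E79 → wrap carry → 0x0E7A
  0x0E7A + 0x5FBD = 0x06E37
  0x6E37 + 0x509D = 0x0BED4
One's-complement sum = 0xBED4.
Checksum = ~0xBED4 & 0xFFFF = 0x412B.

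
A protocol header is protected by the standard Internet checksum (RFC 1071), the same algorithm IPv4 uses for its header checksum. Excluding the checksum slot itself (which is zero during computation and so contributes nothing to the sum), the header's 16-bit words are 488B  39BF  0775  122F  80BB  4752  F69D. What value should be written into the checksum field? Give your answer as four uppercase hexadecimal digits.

One's-complement addition (fold any carry out of bit 15 back into bit 0):
  0x488B + 0x39BF = 0x0824A
  0x824A + 0x0775 = 0x089BF
  0x89BF + 0x122F = 0x09BEE
  0x9BEE + 0x80BB = 0x11CA9 → wrap carry → 0x1CAA
  0x1CAA + 0x4752 = 0x063FC
  0x63FC + 0xF69D = 0x15A99 → wrap carry → 0x5A9A
One's-complement sum = 0x5A9A.
Checksum = ~0x5A9A & 0xFFFF = 0xA565.

A565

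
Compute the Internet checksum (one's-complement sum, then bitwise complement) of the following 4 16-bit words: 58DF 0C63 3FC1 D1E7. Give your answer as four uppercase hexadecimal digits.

8914

One's-complement addition (fold any carry out of bit 15 back into bit 0):
  0x58DF + 0x0C63 = 0x06542
  0x6542 + 0x3FC1 = 0x0A503
  0xA503 + 0xD1E7 = 0x176EA → wrap carry → 0x76EB
One's-complement sum = 0x76EB.
Checksum = ~0x76EB & 0xFFFF = 0x8914.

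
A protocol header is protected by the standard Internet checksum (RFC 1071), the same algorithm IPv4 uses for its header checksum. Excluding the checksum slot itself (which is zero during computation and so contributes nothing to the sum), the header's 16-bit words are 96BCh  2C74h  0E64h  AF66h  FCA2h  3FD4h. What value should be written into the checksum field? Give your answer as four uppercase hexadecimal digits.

One's-complement addition (fold any carry out of bit 15 back into bit 0):
  0x96BC + 0x2C74 = 0x0C330
  0xC330 + 0x0E64 = 0x0D194
  0xD194 + 0xAF66 = 0x180FA → wrap carry → 0x80FB
  0x80FB + 0xFCA2 = 0x17D9D → wrap carry → 0x7D9E
  0x7D9E + 0x3FD4 = 0x0BD72
One's-complement sum = 0xBD72.
Checksum = ~0xBD72 & 0xFFFF = 0x428D.

428D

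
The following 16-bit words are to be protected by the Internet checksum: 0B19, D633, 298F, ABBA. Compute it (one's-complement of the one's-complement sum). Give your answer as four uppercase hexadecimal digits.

4969

One's-complement addition (fold any carry out of bit 15 back into bit 0):
  0x0B19 + 0xD633 = 0x0E14C
  0xE14C + 0x298F = 0x10ADB → wrap carry → 0x0ADC
  0x0ADC + 0xABBA = 0x0B696
One's-complement sum = 0xB696.
Checksum = ~0xB696 & 0xFFFF = 0x4969.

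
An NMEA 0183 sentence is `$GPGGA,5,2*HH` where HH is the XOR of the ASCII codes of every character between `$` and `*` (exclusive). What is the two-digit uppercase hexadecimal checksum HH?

XOR the ASCII codes of the payload characters:
  'G' = 0x47 → acc = 0x47
  'P' = 0x50 → acc = 0x17
  'G' = 0x47 → acc = 0x50
  'G' = 0x47 → acc = 0x17
  'A' = 0x41 → acc = 0x56
  ',' = 0x2C → acc = 0x7A
  '5' = 0x35 → acc = 0x4F
  ',' = 0x2C → acc = 0x63
  '2' = 0x32 → acc = 0x51
Checksum = 0x51.

51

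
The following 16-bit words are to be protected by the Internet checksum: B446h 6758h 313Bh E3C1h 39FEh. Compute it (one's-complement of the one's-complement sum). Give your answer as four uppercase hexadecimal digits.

9565

One's-complement addition (fold any carry out of bit 15 back into bit 0):
  0xB446 + 0x6758 = 0x11B9E → wrap carry → 0x1B9F
  0x1B9F + 0x313B = 0x04CDA
  0x4CDA + 0xE3C1 = 0x1309B → wrap carry → 0x309C
  0x309C + 0x39FE = 0x06A9A
One's-complement sum = 0x6A9A.
Checksum = ~0x6A9A & 0xFFFF = 0x9565.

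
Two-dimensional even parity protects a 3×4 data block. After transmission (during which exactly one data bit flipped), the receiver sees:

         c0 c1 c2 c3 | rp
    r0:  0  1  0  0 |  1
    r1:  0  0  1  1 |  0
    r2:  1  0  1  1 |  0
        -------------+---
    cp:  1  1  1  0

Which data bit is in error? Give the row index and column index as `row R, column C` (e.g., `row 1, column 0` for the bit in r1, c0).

Recompute each row's even parity and compare to rp:
  r0: data parity 1, sent rp 1 → ok
  r1: data parity 0, sent rp 0 → ok
  r2: data parity 1, sent rp 0 → mismatch
Recompute each column's even parity and compare to cp:
  c0: data parity 1, sent cp 1 → ok
  c1: data parity 1, sent cp 1 → ok
  c2: data parity 0, sent cp 1 → mismatch
  c3: data parity 0, sent cp 0 → ok
Exactly one row (r2) and one column (c2) fail → the flipped bit is at their intersection.

row 2, column 2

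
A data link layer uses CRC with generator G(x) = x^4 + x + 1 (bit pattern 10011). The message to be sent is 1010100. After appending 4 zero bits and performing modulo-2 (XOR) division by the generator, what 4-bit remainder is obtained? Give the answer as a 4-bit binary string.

Append 4 zeros: 10101000000. Divide by 10011 (XOR where the leading bit is 1):
  pos 0: 10101 XOR 10011 = 00110
  pos 2: 11000 XOR 10011 = 01011
  pos 3: 10110 XOR 10011 = 00101
  pos 5: 10100 XOR 10011 = 00111
Remainder (last 4 bits) = 1110. This is the CRC / FCS.

1110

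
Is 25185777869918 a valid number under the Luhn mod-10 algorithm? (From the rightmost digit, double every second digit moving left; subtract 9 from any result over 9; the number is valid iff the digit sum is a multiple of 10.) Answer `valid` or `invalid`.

From the right, keep odd positions and double even positions (subtract 9 from any doubled value over 9):
  doubled (positions 2,4,...): 2 9 7 5 1 2 4 → sum 30
  kept (positions 1,3,...): 8 9 6 7 7 8 5 → sum 50
Total = 80.
80 mod 10 = 0, so the number is valid.

valid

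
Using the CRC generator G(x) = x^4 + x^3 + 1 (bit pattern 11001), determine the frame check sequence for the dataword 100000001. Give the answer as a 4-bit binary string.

Append 4 zeros: 1000000010000. Divide by 11001 (XOR where the leading bit is 1):
  pos 0: 10000 XOR 11001 = 01001
  pos 1: 10010 XOR 11001 = 01011
  pos 2: 10110 XOR 11001 = 01111
  pos 3: 11110 XOR 11001 = 00111
  pos 5: 11110 XOR 11001 = 00111
  pos 7: 11100 XOR 11001 = 00101
Remainder (last 4 bits) = 1010. This is the CRC / FCS.

1010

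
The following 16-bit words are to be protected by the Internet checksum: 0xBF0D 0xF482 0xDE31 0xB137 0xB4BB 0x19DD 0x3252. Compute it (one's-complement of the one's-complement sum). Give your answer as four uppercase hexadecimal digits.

One's-complement addition (fold any carry out of bit 15 back into bit 0):
  0xBF0D + 0xF482 = 0x1B38F → wrap carry → 0xB390
  0xB390 + 0xDE31 = 0x191C1 → wrap carry → 0x91C2
  0x91C2 + 0xB137 = 0x142F9 → wrap carry → 0x42FA
  0x42FA + 0xB4BB = 0x0F7B5
  0xF7B5 + 0x19DD = 0x11192 → wrap carry → 0x1193
  0x1193 + 0x3252 = 0x043E5
One's-complement sum = 0x43E5.
Checksum = ~0x43E5 & 0xFFFF = 0xBC1A.

BC1A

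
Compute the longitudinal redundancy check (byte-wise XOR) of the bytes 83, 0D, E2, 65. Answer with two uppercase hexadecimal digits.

XOR the bytes together:
  start with 0x83
  0x83 ⊕ 0x0D = 0x8E
  0x8E ⊕ 0xE2 = 0x6C
  0x6C ⊕ 0x65 = 0x09

09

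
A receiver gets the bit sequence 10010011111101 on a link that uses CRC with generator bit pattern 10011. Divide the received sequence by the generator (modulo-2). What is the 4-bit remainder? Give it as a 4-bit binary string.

0101

Modulo-2 division of 10010011111101 by 10011:
  pos 0: 10010 XOR 10011 = 00001
  pos 4: 10111 XOR 10011 = 00100
  pos 6: 10011 XOR 10011 = 00000
Remainder = 0101 (nonzero — an error is detected).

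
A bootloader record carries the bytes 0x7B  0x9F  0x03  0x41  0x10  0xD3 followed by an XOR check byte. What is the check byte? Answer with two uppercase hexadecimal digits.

65

XOR the bytes together:
  start with 0x7B
  0x7B ⊕ 0x9F = 0xE4
  0xE4 ⊕ 0x03 = 0xE7
  0xE7 ⊕ 0x41 = 0xA6
  0xA6 ⊕ 0x10 = 0xB6
  0xB6 ⊕ 0xD3 = 0x65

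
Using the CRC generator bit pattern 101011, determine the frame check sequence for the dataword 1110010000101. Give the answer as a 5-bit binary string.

Append 5 zeros: 111001000010100000. Divide by 101011 (XOR where the leading bit is 1):
  pos 0: 111001 XOR 101011 = 010010
  pos 1: 100100 XOR 101011 = 001111
  pos 3: 111100 XOR 101011 = 010111
  pos 4: 101110 XOR 101011 = 000101
  pos 7: 101101 XOR 101011 = 000110
  pos 10: 110000 XOR 101011 = 011011
  pos 11: 110110 XOR 101011 = 011101
  pos 12: 111010 XOR 101011 = 010001
Remainder (last 5 bits) = 10001. This is the CRC / FCS.

10001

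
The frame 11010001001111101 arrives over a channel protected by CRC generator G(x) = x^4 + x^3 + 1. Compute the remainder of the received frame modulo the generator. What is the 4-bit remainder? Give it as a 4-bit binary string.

Modulo-2 division of 11010001001111101 by 11001:
  pos 0: 11010 XOR 11001 = 00011
  pos 3: 11001 XOR 11001 = 00000
  pos 10: 11111 XOR 11001 = 00110
  pos 12: 11001 XOR 11001 = 00000
Remainder = 0000 (zero — the frame passes the CRC check).

0000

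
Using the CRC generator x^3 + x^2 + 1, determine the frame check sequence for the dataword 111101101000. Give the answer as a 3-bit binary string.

011

Append 3 zeros: 111101101000000. Divide by 1101 (XOR where the leading bit is 1):
  pos 0: 1111 XOR 1101 = 0010
  pos 2: 1001 XOR 1101 = 0100
  pos 3: 1001 XOR 1101 = 0100
  pos 4: 1000 XOR 1101 = 0101
  pos 5: 1011 XOR 1101 = 0110
  pos 6: 1100 XOR 1101 = 0001
  pos 9: 1000 XOR 1101 = 0101
  pos 10: 1010 XOR 1101 = 0111
  pos 11: 1110 XOR 1101 = 0011
Remainder (last 3 bits) = 011. This is the CRC / FCS.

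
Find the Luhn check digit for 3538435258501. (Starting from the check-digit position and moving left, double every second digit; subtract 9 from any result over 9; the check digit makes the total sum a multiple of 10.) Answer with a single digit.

Partial digits right→left: 1 0 5 8 5 2 5 3 4 8 3 5 3
Double every second digit counting from the check-digit position (so the 1st, 3rd, 5th, ... of the partial from the right).
  doubled (with −9 where >9): 2 1 1 1 8 6 6 → sum 25
  kept as-is: 0 8 2 3 8 5 → sum 26
Total = 25 + 26 = 51.
Check digit = (10 − (51 mod 10)) mod 10 = 9.

9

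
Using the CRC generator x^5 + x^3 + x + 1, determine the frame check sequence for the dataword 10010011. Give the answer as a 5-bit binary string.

Append 5 zeros: 1001001100000. Divide by 101011 (XOR where the leading bit is 1):
  pos 0: 100100 XOR 101011 = 001111
  pos 2: 111111 XOR 101011 = 010100
  pos 3: 101000 XOR 101011 = 000011
  pos 7: 110000 XOR 101011 = 011011
Remainder (last 5 bits) = 11011. This is the CRC / FCS.

11011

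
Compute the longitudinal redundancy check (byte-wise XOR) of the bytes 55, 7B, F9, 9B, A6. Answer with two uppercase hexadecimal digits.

EA

XOR the bytes together:
  start with 0x55
  0x55 ⊕ 0x7B = 0x2E
  0x2E ⊕ 0xF9 = 0xD7
  0xD7 ⊕ 0x9B = 0x4C
  0x4C ⊕ 0xA6 = 0xEA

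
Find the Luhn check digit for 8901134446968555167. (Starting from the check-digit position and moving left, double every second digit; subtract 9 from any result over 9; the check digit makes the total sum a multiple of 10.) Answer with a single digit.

6

Partial digits right→left: 7 6 1 5 5 5 8 6 9 6 4 4 4 3 1 1 0 9 8
Double every second digit counting from the check-digit position (so the 1st, 3rd, 5th, ... of the partial from the right).
  doubled (with −9 where >9): 5 2 1 7 9 8 8 2 0 7 → sum 49
  kept as-is: 6 5 5 6 6 4 3 1 9 → sum 45
Total = 49 + 45 = 94.
Check digit = (10 − (94 mod 10)) mod 10 = 6.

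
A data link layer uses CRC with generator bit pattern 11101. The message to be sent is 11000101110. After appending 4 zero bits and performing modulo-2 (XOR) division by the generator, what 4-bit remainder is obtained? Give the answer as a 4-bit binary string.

Append 4 zeros: 110001011100000. Divide by 11101 (XOR where the leading bit is 1):
  pos 0: 11000 XOR 11101 = 00101
  pos 2: 10110 XOR 11101 = 01011
  pos 3: 10111 XOR 11101 = 01010
  pos 4: 10101 XOR 11101 = 01000
  pos 5: 10001 XOR 11101 = 01100
  pos 6: 11000 XOR 11101 = 00101
  pos 8: 10100 XOR 11101 = 01001
  pos 9: 10010 XOR 11101 = 01111
  pos 10: 11110 XOR 11101 = 00011
Remainder (last 4 bits) = 0011. This is the CRC / FCS.

0011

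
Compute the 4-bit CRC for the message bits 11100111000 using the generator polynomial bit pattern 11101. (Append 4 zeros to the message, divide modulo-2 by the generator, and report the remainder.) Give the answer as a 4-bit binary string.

1111

Append 4 zeros: 111001110000000. Divide by 11101 (XOR where the leading bit is 1):
  pos 0: 11100 XOR 11101 = 00001
  pos 4: 11110 XOR 11101 = 00011
  pos 7: 11000 XOR 11101 = 00101
  pos 9: 10100 XOR 11101 = 01001
  pos 10: 10010 XOR 11101 = 01111
Remainder (last 4 bits) = 1111. This is the CRC / FCS.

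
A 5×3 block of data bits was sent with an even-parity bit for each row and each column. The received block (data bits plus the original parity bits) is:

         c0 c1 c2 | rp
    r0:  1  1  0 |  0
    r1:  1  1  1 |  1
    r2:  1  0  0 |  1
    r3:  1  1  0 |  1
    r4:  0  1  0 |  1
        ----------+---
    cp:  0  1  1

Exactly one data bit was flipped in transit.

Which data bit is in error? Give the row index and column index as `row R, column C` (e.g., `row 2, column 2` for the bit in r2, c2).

Recompute each row's even parity and compare to rp:
  r0: data parity 0, sent rp 0 → ok
  r1: data parity 1, sent rp 1 → ok
  r2: data parity 1, sent rp 1 → ok
  r3: data parity 0, sent rp 1 → mismatch
  r4: data parity 1, sent rp 1 → ok
Recompute each column's even parity and compare to cp:
  c0: data parity 0, sent cp 0 → ok
  c1: data parity 0, sent cp 1 → mismatch
  c2: data parity 1, sent cp 1 → ok
Exactly one row (r3) and one column (c1) fail → the flipped bit is at their intersection.

row 3, column 1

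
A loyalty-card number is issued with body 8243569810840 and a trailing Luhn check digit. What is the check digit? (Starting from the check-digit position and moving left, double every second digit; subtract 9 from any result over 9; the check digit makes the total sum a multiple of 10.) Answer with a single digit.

Partial digits right→left: 0 4 8 0 1 8 9 6 5 3 4 2 8
Double every second digit counting from the check-digit position (so the 1st, 3rd, 5th, ... of the partial from the right).
  doubled (with −9 where >9): 0 7 2 9 1 8 7 → sum 34
  kept as-is: 4 0 8 6 3 2 → sum 23
Total = 34 + 23 = 57.
Check digit = (10 − (57 mod 10)) mod 10 = 3.

3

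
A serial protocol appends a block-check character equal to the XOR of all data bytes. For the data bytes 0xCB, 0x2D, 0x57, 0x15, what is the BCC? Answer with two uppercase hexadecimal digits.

A4

XOR the bytes together:
  start with 0xCB
  0xCB ⊕ 0x2D = 0xE6
  0xE6 ⊕ 0x57 = 0xB1
  0xB1 ⊕ 0x15 = 0xA4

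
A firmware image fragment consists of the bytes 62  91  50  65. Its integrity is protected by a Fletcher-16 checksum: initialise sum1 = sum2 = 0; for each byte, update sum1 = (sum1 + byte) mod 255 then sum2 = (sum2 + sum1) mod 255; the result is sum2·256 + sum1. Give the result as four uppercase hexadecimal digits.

B00D

Running sums (mod 255):
  after byte 0 (62): sum1=62, sum2=62
  after byte 1 (91): sum1=153, sum2=215
  after byte 2 (50): sum1=203, sum2=163
  after byte 3 (65): sum1=13, sum2=176
Checksum = sum2·256 + sum1 = 176·256 + 13 = 45069 = 0xB00D.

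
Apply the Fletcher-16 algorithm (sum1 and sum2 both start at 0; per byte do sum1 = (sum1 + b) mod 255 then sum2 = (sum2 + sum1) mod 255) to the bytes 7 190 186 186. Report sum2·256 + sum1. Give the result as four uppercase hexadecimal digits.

Running sums (mod 255):
  after byte 0 (7): sum1=7, sum2=7
  after byte 1 (190): sum1=197, sum2=204
  after byte 2 (186): sum1=128, sum2=77
  after byte 3 (186): sum1=59, sum2=136
Checksum = sum2·256 + sum1 = 136·256 + 59 = 34875 = 0x883B.

883B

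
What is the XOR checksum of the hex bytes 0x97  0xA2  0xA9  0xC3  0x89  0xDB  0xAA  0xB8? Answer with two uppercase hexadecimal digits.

1F

XOR the bytes together:
  start with 0x97
  0x97 ⊕ 0xA2 = 0x35
  0x35 ⊕ 0xA9 = 0x9C
  0x9C ⊕ 0xC3 = 0x5F
  0x5F ⊕ 0x89 = 0xD6
  0xD6 ⊕ 0xDB = 0x0D
  0x0D ⊕ 0xAA = 0xA7
  0xA7 ⊕ 0xB8 = 0x1F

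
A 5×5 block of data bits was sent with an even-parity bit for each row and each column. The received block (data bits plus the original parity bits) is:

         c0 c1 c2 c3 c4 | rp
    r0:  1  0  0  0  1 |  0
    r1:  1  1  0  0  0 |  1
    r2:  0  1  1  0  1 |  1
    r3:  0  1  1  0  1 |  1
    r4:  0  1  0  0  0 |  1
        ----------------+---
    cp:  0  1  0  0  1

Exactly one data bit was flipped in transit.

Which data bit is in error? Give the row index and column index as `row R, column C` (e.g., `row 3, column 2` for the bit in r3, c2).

row 1, column 1

Recompute each row's even parity and compare to rp:
  r0: data parity 0, sent rp 0 → ok
  r1: data parity 0, sent rp 1 → mismatch
  r2: data parity 1, sent rp 1 → ok
  r3: data parity 1, sent rp 1 → ok
  r4: data parity 1, sent rp 1 → ok
Recompute each column's even parity and compare to cp:
  c0: data parity 0, sent cp 0 → ok
  c1: data parity 0, sent cp 1 → mismatch
  c2: data parity 0, sent cp 0 → ok
  c3: data parity 0, sent cp 0 → ok
  c4: data parity 1, sent cp 1 → ok
Exactly one row (r1) and one column (c1) fail → the flipped bit is at their intersection.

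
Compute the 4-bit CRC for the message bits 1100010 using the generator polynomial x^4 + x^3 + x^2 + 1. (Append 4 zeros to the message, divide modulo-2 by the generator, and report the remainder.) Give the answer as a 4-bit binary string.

1011

Append 4 zeros: 11000100000. Divide by 11101 (XOR where the leading bit is 1):
  pos 0: 11000 XOR 11101 = 00101
  pos 2: 10110 XOR 11101 = 01011
  pos 3: 10110 XOR 11101 = 01011
  pos 4: 10110 XOR 11101 = 01011
  pos 5: 10110 XOR 11101 = 01011
  pos 6: 10110 XOR 11101 = 01011
Remainder (last 4 bits) = 1011. This is the CRC / FCS.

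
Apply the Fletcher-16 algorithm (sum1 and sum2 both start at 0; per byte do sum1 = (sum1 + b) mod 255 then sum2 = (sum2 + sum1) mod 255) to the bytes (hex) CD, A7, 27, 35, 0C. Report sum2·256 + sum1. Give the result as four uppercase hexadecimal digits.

8FDD

Running sums (mod 255):
  after byte 0 (CD): sum1=205, sum2=205
  after byte 1 (A7): sum1=117, sum2=67
  after byte 2 (27): sum1=156, sum2=223
  after byte 3 (35): sum1=209, sum2=177
  after byte 4 (0C): sum1=221, sum2=143
Checksum = sum2·256 + sum1 = 143·256 + 221 = 36829 = 0x8FDD.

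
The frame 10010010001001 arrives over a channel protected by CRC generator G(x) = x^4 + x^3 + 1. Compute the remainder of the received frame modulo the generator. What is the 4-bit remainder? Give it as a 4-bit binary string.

Modulo-2 division of 10010010001001 by 11001:
  pos 0: 10010 XOR 11001 = 01011
  pos 1: 10110 XOR 11001 = 01111
  pos 2: 11111 XOR 11001 = 00110
  pos 4: 11000 XOR 11001 = 00001
  pos 8: 10100 XOR 11001 = 01101
  pos 9: 11011 XOR 11001 = 00010
Remainder = 0010 (nonzero — an error is detected).

0010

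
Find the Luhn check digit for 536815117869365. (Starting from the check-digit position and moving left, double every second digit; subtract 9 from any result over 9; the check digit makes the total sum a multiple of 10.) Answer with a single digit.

7

Partial digits right→left: 5 6 3 9 6 8 7 1 1 5 1 8 6 3 5
Double every second digit counting from the check-digit position (so the 1st, 3rd, 5th, ... of the partial from the right).
  doubled (with −9 where >9): 1 6 3 5 2 2 3 1 → sum 23
  kept as-is: 6 9 8 1 5 8 3 → sum 40
Total = 23 + 40 = 63.
Check digit = (10 − (63 mod 10)) mod 10 = 7.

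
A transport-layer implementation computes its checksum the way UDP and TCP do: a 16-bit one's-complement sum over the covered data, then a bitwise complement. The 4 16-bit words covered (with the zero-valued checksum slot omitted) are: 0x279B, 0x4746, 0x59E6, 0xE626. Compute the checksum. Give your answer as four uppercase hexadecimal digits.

One's-complement addition (fold any carry out of bit 15 back into bit 0):
  0x279B + 0x4746 = 0x06EE1
  0x6EE1 + 0x59E6 = 0x0C8C7
  0xC8C7 + 0xE626 = 0x1AEED → wrap carry → 0xAEEE
One's-complement sum = 0xAEEE.
Checksum = ~0xAEEE & 0xFFFF = 0x5111.

5111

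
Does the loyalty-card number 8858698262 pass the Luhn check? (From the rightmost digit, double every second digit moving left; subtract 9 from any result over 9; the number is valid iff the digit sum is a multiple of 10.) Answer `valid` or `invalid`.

valid

From the right, keep odd positions and double even positions (subtract 9 from any doubled value over 9):
  doubled (positions 2,4,...): 3 7 3 1 7 → sum 21
  kept (positions 1,3,...): 2 2 9 8 8 → sum 29
Total = 50.
50 mod 10 = 0, so the number is valid.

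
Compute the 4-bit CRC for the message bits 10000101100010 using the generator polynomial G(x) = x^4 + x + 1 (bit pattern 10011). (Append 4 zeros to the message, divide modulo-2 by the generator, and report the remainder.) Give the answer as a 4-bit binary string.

0000

Append 4 zeros: 100001011000100000. Divide by 10011 (XOR where the leading bit is 1):
  pos 0: 10000 XOR 10011 = 00011
  pos 3: 11101 XOR 10011 = 01110
  pos 4: 11101 XOR 10011 = 01110
  pos 5: 11100 XOR 10011 = 01111
  pos 6: 11110 XOR 10011 = 01101
  pos 7: 11010 XOR 10011 = 01001
  pos 8: 10011 XOR 10011 = 00000
Remainder (last 4 bits) = 0000. This is the CRC / FCS.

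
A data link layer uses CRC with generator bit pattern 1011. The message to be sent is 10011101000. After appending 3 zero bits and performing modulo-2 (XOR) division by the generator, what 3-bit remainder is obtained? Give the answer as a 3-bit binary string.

Append 3 zeros: 10011101000000. Divide by 1011 (XOR where the leading bit is 1):
  pos 0: 1001 XOR 1011 = 0010
  pos 2: 1011 XOR 1011 = 0000
  pos 7: 1000 XOR 1011 = 0011
  pos 9: 1100 XOR 1011 = 0111
  pos 10: 1110 XOR 1011 = 0101
Remainder (last 3 bits) = 101. This is the CRC / FCS.

101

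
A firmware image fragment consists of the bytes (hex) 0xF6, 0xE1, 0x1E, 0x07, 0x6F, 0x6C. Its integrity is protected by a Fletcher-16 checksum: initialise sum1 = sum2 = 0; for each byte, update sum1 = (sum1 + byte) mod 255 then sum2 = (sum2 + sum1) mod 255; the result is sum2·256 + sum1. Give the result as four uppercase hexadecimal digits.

0CD9

Running sums (mod 255):
  after byte 0 (0xF6): sum1=246, sum2=246
  after byte 1 (0xE1): sum1=216, sum2=207
  after byte 2 (0x1E): sum1=246, sum2=198
  after byte 3 (0x07): sum1=253, sum2=196
  after byte 4 (0x6F): sum1=109, sum2=50
  after byte 5 (0x6C): sum1=217, sum2=12
Checksum = sum2·256 + sum1 = 12·256 + 217 = 3289 = 0x0CD9.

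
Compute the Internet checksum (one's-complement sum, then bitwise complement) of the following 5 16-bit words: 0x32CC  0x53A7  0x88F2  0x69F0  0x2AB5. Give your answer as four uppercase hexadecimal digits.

5BF4

One's-complement addition (fold any carry out of bit 15 back into bit 0):
  0x32CC + 0x53A7 = 0x08673
  0x8673 + 0x88F2 = 0x10F65 → wrap carry → 0x0F66
  0x0F66 + 0x69F0 = 0x07956
  0x7956 + 0x2AB5 = 0x0A40B
One's-complement sum = 0xA40B.
Checksum = ~0xA40B & 0xFFFF = 0x5BF4.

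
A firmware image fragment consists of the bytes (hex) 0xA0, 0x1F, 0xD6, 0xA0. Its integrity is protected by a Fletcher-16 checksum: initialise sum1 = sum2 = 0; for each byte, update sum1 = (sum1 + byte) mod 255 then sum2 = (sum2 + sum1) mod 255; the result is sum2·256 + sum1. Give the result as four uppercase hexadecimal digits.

2E37

Running sums (mod 255):
  after byte 0 (0xA0): sum1=160, sum2=160
  after byte 1 (0x1F): sum1=191, sum2=96
  after byte 2 (0xD6): sum1=150, sum2=246
  after byte 3 (0xA0): sum1=55, sum2=46
Checksum = sum2·256 + sum1 = 46·256 + 55 = 11831 = 0x2E37.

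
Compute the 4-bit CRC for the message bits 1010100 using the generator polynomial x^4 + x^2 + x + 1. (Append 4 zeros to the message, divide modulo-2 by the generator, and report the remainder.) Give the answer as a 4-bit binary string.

0001

Append 4 zeros: 10101000000. Divide by 10111 (XOR where the leading bit is 1):
  pos 0: 10101 XOR 10111 = 00010
  pos 3: 10000 XOR 10111 = 00111
  pos 5: 11100 XOR 10111 = 01011
  pos 6: 10110 XOR 10111 = 00001
Remainder (last 4 bits) = 0001. This is the CRC / FCS.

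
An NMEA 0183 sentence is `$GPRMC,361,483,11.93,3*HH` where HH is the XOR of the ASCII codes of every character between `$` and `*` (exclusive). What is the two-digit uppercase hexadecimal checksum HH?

XOR the ASCII codes of the payload characters:
  'G' = 0x47 → acc = 0x47
  'P' = 0x50 → acc = 0x17
  'R' = 0x52 → acc = 0x45
  'M' = 0x4D → acc = 0x08
  'C' = 0x43 → acc = 0x4B
  ',' = 0x2C → acc = 0x67
  '3' = 0x33 → acc = 0x54
  '6' = 0x36 → acc = 0x62
  '1' = 0x31 → acc = 0x53
  ',' = 0x2C → acc = 0x7F
  '4' = 0x34 → acc = 0x4B
  '8' = 0x38 → acc = 0x73
  '3' = 0x33 → acc = 0x40
  ',' = 0x2C → acc = 0x6C
  '1' = 0x31 → acc = 0x5D
  '1' = 0x31 → acc = 0x6C
  '.' = 0x2E → acc = 0x42
  '9' = 0x39 → acc = 0x7B
  '3' = 0x33 → acc = 0x48
  ',' = 0x2C → acc = 0x64
  '3' = 0x33 → acc = 0x57
Checksum = 0x57.

57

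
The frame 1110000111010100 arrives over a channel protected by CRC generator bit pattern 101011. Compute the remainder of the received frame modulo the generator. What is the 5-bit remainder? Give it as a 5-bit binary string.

Modulo-2 division of 1110000111010100 by 101011:
  pos 0: 111000 XOR 101011 = 010011
  pos 1: 100110 XOR 101011 = 001101
  pos 3: 110111 XOR 101011 = 011100
  pos 4: 111001 XOR 101011 = 010010
  pos 5: 100100 XOR 101011 = 001111
  pos 7: 111110 XOR 101011 = 010101
  pos 8: 101011 XOR 101011 = 000000
Remainder = 00000 (zero — the frame passes the CRC check).

00000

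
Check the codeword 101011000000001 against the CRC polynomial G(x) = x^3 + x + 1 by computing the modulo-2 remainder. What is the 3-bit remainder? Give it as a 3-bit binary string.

Modulo-2 division of 101011000000001 by 1011:
  pos 0: 1010 XOR 1011 = 0001
  pos 3: 1110 XOR 1011 = 0101
  pos 4: 1010 XOR 1011 = 0001
  pos 7: 1000 XOR 1011 = 0011
  pos 9: 1100 XOR 1011 = 0111
  pos 10: 1110 XOR 1011 = 0101
  pos 11: 1011 XOR 1011 = 0000
Remainder = 000 (zero — the frame passes the CRC check).

000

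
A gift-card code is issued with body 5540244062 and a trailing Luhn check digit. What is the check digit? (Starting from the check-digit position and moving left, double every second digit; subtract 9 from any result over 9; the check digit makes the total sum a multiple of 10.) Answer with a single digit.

Partial digits right→left: 2 6 0 4 4 2 0 4 5 5
Double every second digit counting from the check-digit position (so the 1st, 3rd, 5th, ... of the partial from the right).
  doubled (with −9 where >9): 4 0 8 0 1 → sum 13
  kept as-is: 6 4 2 4 5 → sum 21
Total = 13 + 21 = 34.
Check digit = (10 − (34 mod 10)) mod 10 = 6.

6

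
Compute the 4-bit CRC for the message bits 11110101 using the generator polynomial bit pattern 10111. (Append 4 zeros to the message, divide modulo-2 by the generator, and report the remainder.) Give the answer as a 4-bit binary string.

Append 4 zeros: 111101010000. Divide by 10111 (XOR where the leading bit is 1):
  pos 0: 11110 XOR 10111 = 01001
  pos 1: 10011 XOR 10111 = 00100
  pos 3: 10001 XOR 10111 = 00110
  pos 5: 11000 XOR 10111 = 01111
  pos 6: 11110 XOR 10111 = 01001
  pos 7: 10010 XOR 10111 = 00101
Remainder (last 4 bits) = 0101. This is the CRC / FCS.

0101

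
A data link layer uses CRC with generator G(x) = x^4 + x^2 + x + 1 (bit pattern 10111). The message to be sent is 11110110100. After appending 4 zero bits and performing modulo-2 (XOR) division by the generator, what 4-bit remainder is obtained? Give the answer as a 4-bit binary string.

1110

Append 4 zeros: 111101101000000. Divide by 10111 (XOR where the leading bit is 1):
  pos 0: 11110 XOR 10111 = 01001
  pos 1: 10011 XOR 10111 = 00100
  pos 3: 10010 XOR 10111 = 00101
  pos 5: 10110 XOR 10111 = 00001
  pos 9: 10000 XOR 10111 = 00111
Remainder (last 4 bits) = 1110. This is the CRC / FCS.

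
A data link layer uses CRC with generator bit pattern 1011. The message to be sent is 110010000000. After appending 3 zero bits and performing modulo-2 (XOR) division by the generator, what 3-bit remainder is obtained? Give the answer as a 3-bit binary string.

111

Append 3 zeros: 110010000000000. Divide by 1011 (XOR where the leading bit is 1):
  pos 0: 1100 XOR 1011 = 0111
  pos 1: 1111 XOR 1011 = 0100
  pos 2: 1000 XOR 1011 = 0011
  pos 4: 1100 XOR 1011 = 0111
  pos 5: 1110 XOR 1011 = 0101
  pos 6: 1010 XOR 1011 = 0001
  pos 9: 1000 XOR 1011 = 0011
  pos 11: 1100 XOR 1011 = 0111
Remainder (last 3 bits) = 111. This is the CRC / FCS.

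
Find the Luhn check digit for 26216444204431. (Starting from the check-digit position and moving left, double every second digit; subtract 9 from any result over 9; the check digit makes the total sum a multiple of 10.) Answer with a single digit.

6

Partial digits right→left: 1 3 4 4 0 2 4 4 4 6 1 2 6 2
Double every second digit counting from the check-digit position (so the 1st, 3rd, 5th, ... of the partial from the right).
  doubled (with −9 where >9): 2 8 0 8 8 2 3 → sum 31
  kept as-is: 3 4 2 4 6 2 2 → sum 23
Total = 31 + 23 = 54.
Check digit = (10 − (54 mod 10)) mod 10 = 6.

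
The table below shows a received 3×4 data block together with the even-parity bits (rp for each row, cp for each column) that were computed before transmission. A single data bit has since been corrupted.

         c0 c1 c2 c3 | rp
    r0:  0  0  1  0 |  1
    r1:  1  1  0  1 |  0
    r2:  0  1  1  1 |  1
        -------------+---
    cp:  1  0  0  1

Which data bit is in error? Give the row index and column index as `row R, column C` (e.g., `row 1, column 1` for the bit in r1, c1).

row 1, column 3

Recompute each row's even parity and compare to rp:
  r0: data parity 1, sent rp 1 → ok
  r1: data parity 1, sent rp 0 → mismatch
  r2: data parity 1, sent rp 1 → ok
Recompute each column's even parity and compare to cp:
  c0: data parity 1, sent cp 1 → ok
  c1: data parity 0, sent cp 0 → ok
  c2: data parity 0, sent cp 0 → ok
  c3: data parity 0, sent cp 1 → mismatch
Exactly one row (r1) and one column (c3) fail → the flipped bit is at their intersection.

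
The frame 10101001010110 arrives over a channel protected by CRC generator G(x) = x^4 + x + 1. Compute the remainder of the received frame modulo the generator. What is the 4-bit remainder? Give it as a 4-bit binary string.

Modulo-2 division of 10101001010110 by 10011:
  pos 0: 10101 XOR 10011 = 00110
  pos 2: 11000 XOR 10011 = 01011
  pos 3: 10111 XOR 10011 = 00100
  pos 5: 10001 XOR 10011 = 00010
  pos 8: 10011 XOR 10011 = 00000
Remainder = 0000 (zero — the frame passes the CRC check).

0000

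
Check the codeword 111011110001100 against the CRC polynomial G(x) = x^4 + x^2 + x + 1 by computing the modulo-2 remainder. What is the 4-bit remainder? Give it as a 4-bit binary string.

Modulo-2 division of 111011110001100 by 10111:
  pos 0: 11101 XOR 10111 = 01010
  pos 1: 10101 XOR 10111 = 00010
  pos 4: 10110 XOR 10111 = 00001
  pos 8: 10011 XOR 10111 = 00100
  pos 10: 10000 XOR 10111 = 00111
Remainder = 0111 (nonzero — an error is detected).

0111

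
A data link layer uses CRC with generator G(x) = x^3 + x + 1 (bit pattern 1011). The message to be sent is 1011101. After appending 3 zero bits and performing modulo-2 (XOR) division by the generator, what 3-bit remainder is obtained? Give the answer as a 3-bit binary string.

100

Append 3 zeros: 1011101000. Divide by 1011 (XOR where the leading bit is 1):
  pos 0: 1011 XOR 1011 = 0000
  pos 4: 1010 XOR 1011 = 0001
Remainder (last 3 bits) = 100. This is the CRC / FCS.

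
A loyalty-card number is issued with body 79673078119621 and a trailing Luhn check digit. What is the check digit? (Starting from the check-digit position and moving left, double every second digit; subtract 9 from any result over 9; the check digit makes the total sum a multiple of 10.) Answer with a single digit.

Partial digits right→left: 1 2 6 9 1 1 8 7 0 3 7 6 9 7
Double every second digit counting from the check-digit position (so the 1st, 3rd, 5th, ... of the partial from the right).
  doubled (with −9 where >9): 2 3 2 7 0 5 9 → sum 28
  kept as-is: 2 9 1 7 3 6 7 → sum 35
Total = 28 + 35 = 63.
Check digit = (10 − (63 mod 10)) mod 10 = 7.

7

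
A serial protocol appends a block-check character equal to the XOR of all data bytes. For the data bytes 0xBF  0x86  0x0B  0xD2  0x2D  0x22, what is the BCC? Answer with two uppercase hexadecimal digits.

EF

XOR the bytes together:
  start with 0xBF
  0xBF ⊕ 0x86 = 0x39
  0x39 ⊕ 0x0B = 0x32
  0x32 ⊕ 0xD2 = 0xE0
  0xE0 ⊕ 0x2D = 0xCD
  0xCD ⊕ 0x22 = 0xEF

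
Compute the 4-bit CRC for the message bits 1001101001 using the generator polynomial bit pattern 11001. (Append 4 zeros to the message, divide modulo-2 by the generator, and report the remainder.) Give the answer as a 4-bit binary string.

Append 4 zeros: 10011010010000. Divide by 11001 (XOR where the leading bit is 1):
  pos 0: 10011 XOR 11001 = 01010
  pos 1: 10100 XOR 11001 = 01101
  pos 2: 11011 XOR 11001 = 00010
  pos 5: 10001 XOR 11001 = 01000
  pos 6: 10000 XOR 11001 = 01001
  pos 7: 10010 XOR 11001 = 01011
  pos 8: 10110 XOR 11001 = 01111
  pos 9: 11110 XOR 11001 = 00111
Remainder (last 4 bits) = 0111. This is the CRC / FCS.

0111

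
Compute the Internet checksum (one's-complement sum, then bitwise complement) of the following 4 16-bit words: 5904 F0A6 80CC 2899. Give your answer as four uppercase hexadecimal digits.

One's-complement addition (fold any carry out of bit 15 back into bit 0):
  0x5904 + 0xF0A6 = 0x149AA → wrap carry → 0x49AB
  0x49AB + 0x80CC = 0x0CA77
  0xCA77 + 0x2899 = 0x0F310
One's-complement sum = 0xF310.
Checksum = ~0xF310 & 0xFFFF = 0x0CEF.

0CEF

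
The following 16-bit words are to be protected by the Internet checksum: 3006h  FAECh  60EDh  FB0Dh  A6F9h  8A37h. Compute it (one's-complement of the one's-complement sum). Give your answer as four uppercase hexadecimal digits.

47E0

One's-complement addition (fold any carry out of bit 15 back into bit 0):
  0x3006 + 0xFAEC = 0x12AF2 → wrap carry → 0x2AF3
  0x2AF3 + 0x60ED = 0x08BE0
  0x8BE0 + 0xFB0D = 0x186ED → wrap carry → 0x86EE
  0x86EE + 0xA6F9 = 0x12DE7 → wrap carry → 0x2DE8
  0x2DE8 + 0x8A37 = 0x0B81F
One's-complement sum = 0xB81F.
Checksum = ~0xB81F & 0xFFFF = 0x47E0.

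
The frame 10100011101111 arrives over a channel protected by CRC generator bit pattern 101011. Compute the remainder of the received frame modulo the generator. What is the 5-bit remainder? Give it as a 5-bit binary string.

00111

Modulo-2 division of 10100011101111 by 101011:
  pos 0: 101000 XOR 101011 = 000011
  pos 4: 111110 XOR 101011 = 010101
  pos 5: 101011 XOR 101011 = 000000
Remainder = 00111 (nonzero — an error is detected).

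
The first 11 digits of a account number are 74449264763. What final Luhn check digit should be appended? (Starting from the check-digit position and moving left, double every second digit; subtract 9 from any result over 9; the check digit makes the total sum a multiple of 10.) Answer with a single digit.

4

Partial digits right→left: 3 6 7 4 6 2 9 4 4 4 7
Double every second digit counting from the check-digit position (so the 1st, 3rd, 5th, ... of the partial from the right).
  doubled (with −9 where >9): 6 5 3 9 8 5 → sum 36
  kept as-is: 6 4 2 4 4 → sum 20
Total = 36 + 20 = 56.
Check digit = (10 − (56 mod 10)) mod 10 = 4.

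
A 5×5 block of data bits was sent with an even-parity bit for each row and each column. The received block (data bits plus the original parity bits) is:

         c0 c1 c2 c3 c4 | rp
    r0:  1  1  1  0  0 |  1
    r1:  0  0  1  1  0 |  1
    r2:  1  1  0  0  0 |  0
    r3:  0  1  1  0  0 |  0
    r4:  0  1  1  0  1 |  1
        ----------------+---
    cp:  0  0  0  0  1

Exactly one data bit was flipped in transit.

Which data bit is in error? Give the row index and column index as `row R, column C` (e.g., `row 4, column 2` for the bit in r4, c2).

row 1, column 3

Recompute each row's even parity and compare to rp:
  r0: data parity 1, sent rp 1 → ok
  r1: data parity 0, sent rp 1 → mismatch
  r2: data parity 0, sent rp 0 → ok
  r3: data parity 0, sent rp 0 → ok
  r4: data parity 1, sent rp 1 → ok
Recompute each column's even parity and compare to cp:
  c0: data parity 0, sent cp 0 → ok
  c1: data parity 0, sent cp 0 → ok
  c2: data parity 0, sent cp 0 → ok
  c3: data parity 1, sent cp 0 → mismatch
  c4: data parity 1, sent cp 1 → ok
Exactly one row (r1) and one column (c3) fail → the flipped bit is at their intersection.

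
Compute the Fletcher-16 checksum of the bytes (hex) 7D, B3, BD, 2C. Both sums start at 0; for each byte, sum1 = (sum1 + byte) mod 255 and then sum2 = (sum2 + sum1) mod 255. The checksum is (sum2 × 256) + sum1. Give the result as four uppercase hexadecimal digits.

Running sums (mod 255):
  after byte 0 (7D): sum1=125, sum2=125
  after byte 1 (B3): sum1=49, sum2=174
  after byte 2 (BD): sum1=238, sum2=157
  after byte 3 (2C): sum1=27, sum2=184
Checksum = sum2·256 + sum1 = 184·256 + 27 = 47131 = 0xB81B.

B81B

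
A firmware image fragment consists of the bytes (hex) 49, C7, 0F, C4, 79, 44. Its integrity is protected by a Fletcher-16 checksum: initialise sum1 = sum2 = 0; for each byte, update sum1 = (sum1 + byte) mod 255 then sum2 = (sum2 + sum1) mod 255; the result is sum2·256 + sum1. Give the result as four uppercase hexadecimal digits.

Running sums (mod 255):
  after byte 0 (49): sum1=73, sum2=73
  after byte 1 (C7): sum1=17, sum2=90
  after byte 2 (0F): sum1=32, sum2=122
  after byte 3 (C4): sum1=228, sum2=95
  after byte 4 (79): sum1=94, sum2=189
  after byte 5 (44): sum1=162, sum2=96
Checksum = sum2·256 + sum1 = 96·256 + 162 = 24738 = 0x60A2.

60A2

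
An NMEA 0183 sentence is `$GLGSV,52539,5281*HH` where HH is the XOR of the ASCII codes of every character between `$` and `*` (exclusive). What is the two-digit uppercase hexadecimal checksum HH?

XOR the ASCII codes of the payload characters:
  'G' = 0x47 → acc = 0x47
  'L' = 0x4C → acc = 0x0B
  'G' = 0x47 → acc = 0x4C
  'S' = 0x53 → acc = 0x1F
  'V' = 0x56 → acc = 0x49
  ',' = 0x2C → acc = 0x65
  '5' = 0x35 → acc = 0x50
  '2' = 0x32 → acc = 0x62
  '5' = 0x35 → acc = 0x57
  '3' = 0x33 → acc = 0x64
  '9' = 0x39 → acc = 0x5D
  ',' = 0x2C → acc = 0x71
  '5' = 0x35 → acc = 0x44
  '2' = 0x32 → acc = 0x76
  '8' = 0x38 → acc = 0x4E
  '1' = 0x31 → acc = 0x7F
Checksum = 0x7F.

7F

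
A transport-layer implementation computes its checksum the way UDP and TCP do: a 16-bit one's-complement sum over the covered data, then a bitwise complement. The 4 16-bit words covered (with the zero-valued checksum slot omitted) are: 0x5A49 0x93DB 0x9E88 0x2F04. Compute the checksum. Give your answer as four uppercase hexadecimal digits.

444E

One's-complement addition (fold any carry out of bit 15 back into bit 0):
  0x5A49 + 0x93DB = 0x0EE24
  0xEE24 + 0x9E88 = 0x18CAC → wrap carry → 0x8CAD
  0x8CAD + 0x2F04 = 0x0BBB1
One's-complement sum = 0xBBB1.
Checksum = ~0xBBB1 & 0xFFFF = 0x444E.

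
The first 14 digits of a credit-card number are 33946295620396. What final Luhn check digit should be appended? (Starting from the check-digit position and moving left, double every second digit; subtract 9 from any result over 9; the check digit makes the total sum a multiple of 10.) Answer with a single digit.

Partial digits right→left: 6 9 3 0 2 6 5 9 2 6 4 9 3 3
Double every second digit counting from the check-digit position (so the 1st, 3rd, 5th, ... of the partial from the right).
  doubled (with −9 where >9): 3 6 4 1 4 8 6 → sum 32
  kept as-is: 9 0 6 9 6 9 3 → sum 42
Total = 32 + 42 = 74.
Check digit = (10 − (74 mod 10)) mod 10 = 6.

6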